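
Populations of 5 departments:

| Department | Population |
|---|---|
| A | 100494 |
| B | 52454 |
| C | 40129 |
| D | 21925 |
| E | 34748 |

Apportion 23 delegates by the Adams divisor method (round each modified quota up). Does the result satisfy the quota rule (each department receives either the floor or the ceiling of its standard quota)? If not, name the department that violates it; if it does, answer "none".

Standard quotas: A 9.255, B 4.831, C 3.696, D 2.019, E 3.200.
Adams allocation: A 9, B 5, C 4, D 2, E 3.
Every allocation lies between the lower and upper quota.

none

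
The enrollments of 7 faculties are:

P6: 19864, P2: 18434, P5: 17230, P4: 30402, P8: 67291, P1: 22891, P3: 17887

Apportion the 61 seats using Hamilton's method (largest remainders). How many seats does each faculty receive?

The standard divisor is 193999/61 ≈ 3180.311.
Standard quotas: P6 6.2459, P2 5.7963, P5 5.4177, P4 9.5594, P8 21.1586, P1 7.1977, P3 5.6243.
Lower quotas: P6 6, P2 5, P5 5, P4 9, P8 21, P1 7, P3 5 (sum 58, leaving 3 seats).
Remainders in descending order: P2 0.7963, P3 0.6243, P4 0.5594, P5 0.4177, P6 0.2459, P1 0.1977, P8 0.1586.
The surplus seats go to P2, P3, P4.

P6 6, P2 6, P5 5, P4 10, P8 21, P1 7, P3 6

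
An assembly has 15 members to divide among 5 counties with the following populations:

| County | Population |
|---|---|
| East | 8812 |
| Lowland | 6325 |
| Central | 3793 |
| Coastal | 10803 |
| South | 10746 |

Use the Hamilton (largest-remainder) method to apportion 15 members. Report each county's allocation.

East 3, Lowland 2, Central 2, Coastal 4, South 4

Total 40479; standard divisor 40479/15 ≈ 2698.6.
Standard quotas: East 3.2654, Lowland 2.3438, Central 1.4055, Coastal 4.0032, South 3.9821.
Lower quotas: East 3, Lowland 2, Central 1, Coastal 4, South 3 (sum 13, leaving 2 seats).
Remainders in descending order: South 0.9821, Central 0.4055, Lowland 0.3438, East 0.2654, Coastal 0.0032.
Largest remainders: South, Central receive the extra seats.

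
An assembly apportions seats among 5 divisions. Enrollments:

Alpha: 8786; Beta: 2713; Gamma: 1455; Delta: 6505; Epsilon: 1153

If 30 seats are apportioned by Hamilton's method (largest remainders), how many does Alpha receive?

The standard divisor is 20612/30 ≈ 687.067.
Standard quotas: Alpha 12.7877, Beta 3.9487, Gamma 2.1177, Delta 9.4678, Epsilon 1.6781.
Lower quotas: Alpha 12, Beta 3, Gamma 2, Delta 9, Epsilon 1 (sum 27, leaving 3 seats).
Remainders in descending order: Beta 0.9487, Alpha 0.7877, Epsilon 0.6781, Delta 0.4678, Gamma 0.1177.
Largest remainders: Beta, Alpha, Epsilon receive the extra seats.
Alpha receives 13.

13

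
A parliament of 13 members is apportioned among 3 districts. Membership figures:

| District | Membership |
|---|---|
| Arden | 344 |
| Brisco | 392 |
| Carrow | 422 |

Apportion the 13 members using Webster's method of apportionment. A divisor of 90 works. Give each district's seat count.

With modified divisor 90: modified quotas Arden 3.822, Brisco 4.356, Carrow 4.689.
Rounding to the nearest integer: Arden 4, Brisco 4, Carrow 5 (total 13).

Arden: 4, Brisco: 4, Carrow: 5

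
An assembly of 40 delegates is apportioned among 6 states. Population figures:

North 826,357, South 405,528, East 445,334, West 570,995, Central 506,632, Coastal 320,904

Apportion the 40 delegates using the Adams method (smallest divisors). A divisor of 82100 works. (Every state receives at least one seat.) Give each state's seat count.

North: 11, South: 5, East: 6, West: 7, Central: 7, Coastal: 4

With modified divisor 82100: modified quotas North 10.065, South 4.939, East 5.424, West 6.955, Central 6.171, Coastal 3.909.
Rounding up: North 11, South 5, East 6, West 7, Central 7, Coastal 4 (total 40).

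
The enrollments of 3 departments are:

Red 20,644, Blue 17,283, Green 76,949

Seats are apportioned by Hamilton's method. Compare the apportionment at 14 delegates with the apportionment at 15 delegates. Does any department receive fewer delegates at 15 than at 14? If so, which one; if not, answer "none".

At 14 seats: Red 3, Blue 2, Green 9.
At 15 seats: Red 3, Blue 2, Green 10.
No department's allocation decreased.

none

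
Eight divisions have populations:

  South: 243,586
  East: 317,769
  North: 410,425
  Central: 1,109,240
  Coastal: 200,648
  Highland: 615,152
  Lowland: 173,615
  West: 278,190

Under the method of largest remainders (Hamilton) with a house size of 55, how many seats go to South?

The standard divisor is 3348625/55 ≈ 60884.091.
Standard quotas: South 4.0008, East 5.2192, North 6.7411, Central 18.2189, Coastal 3.2956, Highland 10.1037, Lowland 2.8516, West 4.5692.
Lower quotas: South 4, East 5, North 6, Central 18, Coastal 3, Highland 10, Lowland 2, West 4 (sum 52, leaving 3 seats).
Remainders in descending order: Lowland 0.8516, North 0.7411, West 0.5692, Coastal 0.2956, East 0.2192, Central 0.2189, Highland 0.1037, South 0.0008.
Largest remainders: Lowland, North, West receive the extra seats.
South receives 4.

4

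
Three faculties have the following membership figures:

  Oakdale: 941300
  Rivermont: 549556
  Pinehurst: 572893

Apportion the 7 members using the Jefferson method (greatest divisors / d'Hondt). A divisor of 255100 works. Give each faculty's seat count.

Oakdale 3, Rivermont 2, Pinehurst 2

With modified divisor 255100: modified quotas Oakdale 3.690, Rivermont 2.154, Pinehurst 2.246.
Rounding down: Oakdale 3, Rivermont 2, Pinehurst 2 (total 7).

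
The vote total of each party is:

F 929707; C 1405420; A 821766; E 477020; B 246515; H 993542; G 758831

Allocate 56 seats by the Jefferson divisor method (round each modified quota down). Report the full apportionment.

F 9; C 14; A 8; E 5; B 2; H 10; G 8

Standard divisor 5632801/56 ≈ 100585.732; standard quotas: F 9.243, C 13.972, A 8.170, E 4.742, B 2.451, H 9.878, G 7.544.
Rounding down gives 9, 13, 8, 4, 2, 9, 7 = 52 seats, so the divisor must be adjusted.
With modified divisor 94300: modified quotas F 9.859, C 14.904, A 8.714, E 5.059, B 2.614, H 10.536, G 8.047.
Rounding down: F 9, C 14, A 8, E 5, B 2, H 10, G 8 (total 56).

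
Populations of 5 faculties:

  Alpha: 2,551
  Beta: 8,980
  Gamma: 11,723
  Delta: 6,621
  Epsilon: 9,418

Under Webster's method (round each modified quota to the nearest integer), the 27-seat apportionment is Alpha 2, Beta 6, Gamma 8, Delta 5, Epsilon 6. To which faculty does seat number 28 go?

Epsilon

Priority for the next seat is population ÷ (current seats + 0.5).
Priorities: Alpha 1020.400, Beta 1381.538, Gamma 1379.176, Delta 1203.818, Epsilon 1448.923.
Highest priority: Epsilon.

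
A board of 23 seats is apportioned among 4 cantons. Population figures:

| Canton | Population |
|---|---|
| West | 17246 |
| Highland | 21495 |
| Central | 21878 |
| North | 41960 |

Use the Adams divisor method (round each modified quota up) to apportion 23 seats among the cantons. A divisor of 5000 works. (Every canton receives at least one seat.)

West: 4, Highland: 5, Central: 5, North: 9

With modified divisor 5000: modified quotas West 3.449, Highland 4.299, Central 4.376, North 8.392.
Rounding up: West 4, Highland 5, Central 5, North 9 (total 23).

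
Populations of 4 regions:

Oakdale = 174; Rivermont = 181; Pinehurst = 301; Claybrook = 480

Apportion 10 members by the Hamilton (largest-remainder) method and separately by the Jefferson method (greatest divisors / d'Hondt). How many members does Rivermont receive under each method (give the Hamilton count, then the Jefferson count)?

Hamilton: Oakdale 1, Rivermont 2, Pinehurst 3, Claybrook 4.
Jefferson: Oakdale 1, Rivermont 1, Pinehurst 3, Claybrook 5.
Rivermont gets 2 under Hamilton and 1 under Jefferson.

2 and 1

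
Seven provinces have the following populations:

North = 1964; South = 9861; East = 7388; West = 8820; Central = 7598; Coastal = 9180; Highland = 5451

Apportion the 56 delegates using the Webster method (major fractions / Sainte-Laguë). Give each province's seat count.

Standard divisor 50262/56 ≈ 897.536; standard quotas: North 2.188, South 10.987, East 8.231, West 9.827, Central 8.465, Coastal 10.228, Highland 6.073.
Rounding to the nearest integer gives 2, 11, 8, 10, 8, 10, 6 = 55 seats, so the divisor must be adjusted.
With modified divisor 880: modified quotas North 2.232, South 11.206, East 8.395, West 10.023, Central 8.634, Coastal 10.432, Highland 6.194.
Rounding to the nearest integer: North 2, South 11, East 8, West 10, Central 9, Coastal 10, Highland 6 (total 56).

North 2; South 11; East 8; West 10; Central 9; Coastal 10; Highland 6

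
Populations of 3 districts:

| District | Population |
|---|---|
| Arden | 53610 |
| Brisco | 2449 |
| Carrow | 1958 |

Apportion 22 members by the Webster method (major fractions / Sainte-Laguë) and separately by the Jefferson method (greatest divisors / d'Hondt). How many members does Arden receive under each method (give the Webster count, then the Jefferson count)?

20 and 21

Webster: Arden 20, Brisco 1, Carrow 1.
Jefferson: Arden 21, Brisco 1, Carrow 0.
Arden gets 20 under Webster and 21 under Jefferson.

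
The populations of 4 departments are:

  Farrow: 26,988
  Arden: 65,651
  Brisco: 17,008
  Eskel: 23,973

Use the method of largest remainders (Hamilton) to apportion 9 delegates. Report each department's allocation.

The standard divisor is 133620/9 ≈ 14846.667.
Standard quotas: Farrow 1.8178, Arden 4.4219, Brisco 1.1456, Eskel 1.6147.
Lower quotas: Farrow 1, Arden 4, Brisco 1, Eskel 1 (sum 7, leaving 2 seats).
Remainders in descending order: Farrow 0.8178, Eskel 0.6147, Arden 0.4219, Brisco 0.1456.
The surplus seats go to Farrow, Eskel.

Farrow=2, Arden=4, Brisco=1, Eskel=2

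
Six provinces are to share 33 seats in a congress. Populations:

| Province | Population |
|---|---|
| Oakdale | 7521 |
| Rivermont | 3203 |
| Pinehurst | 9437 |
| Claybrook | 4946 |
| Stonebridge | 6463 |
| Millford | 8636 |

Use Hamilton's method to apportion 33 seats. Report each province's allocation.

Standard divisor: 40206 ÷ 33 ≈ 1218.364.
Standard quotas: Oakdale 6.1730, Rivermont 2.6289, Pinehurst 7.7456, Claybrook 4.0595, Stonebridge 5.3047, Millford 7.0882.
Lower quotas: Oakdale 6, Rivermont 2, Pinehurst 7, Claybrook 4, Stonebridge 5, Millford 7 (sum 31, leaving 2 seats).
Remainders in descending order: Pinehurst 0.7456, Rivermont 0.6289, Stonebridge 0.3047, Oakdale 0.1730, Millford 0.0882, Claybrook 0.0595.
Largest remainders: Pinehurst, Rivermont receive the extra seats.

Oakdale=6, Rivermont=3, Pinehurst=8, Claybrook=4, Stonebridge=5, Millford=7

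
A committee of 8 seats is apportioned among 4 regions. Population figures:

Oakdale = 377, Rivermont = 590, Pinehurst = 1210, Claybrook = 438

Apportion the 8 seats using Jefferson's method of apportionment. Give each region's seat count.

Standard divisor 2615/8 ≈ 326.875; standard quotas: Oakdale 1.153, Rivermont 1.805, Pinehurst 3.702, Claybrook 1.340.
Rounding down gives 1, 1, 3, 1 = 6 seats, so the divisor must be adjusted.
With modified divisor 270: modified quotas Oakdale 1.396, Rivermont 2.185, Pinehurst 4.481, Claybrook 1.622.
Rounding down: Oakdale 1, Rivermont 2, Pinehurst 4, Claybrook 1 (total 8).

Oakdale 1, Rivermont 2, Pinehurst 4, Claybrook 1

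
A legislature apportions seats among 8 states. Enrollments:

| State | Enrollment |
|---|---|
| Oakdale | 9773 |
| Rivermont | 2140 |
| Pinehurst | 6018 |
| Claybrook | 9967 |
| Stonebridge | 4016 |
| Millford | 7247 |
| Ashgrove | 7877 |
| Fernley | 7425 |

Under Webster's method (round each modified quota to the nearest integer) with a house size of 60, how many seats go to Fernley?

Standard divisor 54463/60 ≈ 907.717; standard quotas: Oakdale 10.767, Rivermont 2.358, Pinehurst 6.630, Claybrook 10.980, Stonebridge 4.424, Millford 7.984, Ashgrove 8.678, Fernley 8.180.
Rounding to the nearest integer gives Oakdale 11, Rivermont 2, Pinehurst 7, Claybrook 11, Stonebridge 4, Millford 8, Ashgrove 9, Fernley 8 — total 60, matching the house size, so no adjustment is needed.
Fernley receives 8.

8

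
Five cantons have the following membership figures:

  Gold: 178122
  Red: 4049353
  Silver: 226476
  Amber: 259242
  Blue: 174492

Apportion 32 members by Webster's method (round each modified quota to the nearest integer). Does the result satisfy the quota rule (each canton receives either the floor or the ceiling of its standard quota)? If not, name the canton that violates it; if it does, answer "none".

none

Standard quotas: Gold 1.166, Red 26.511, Silver 1.483, Amber 1.697, Blue 1.142.
Webster allocation: Gold 1, Red 27, Silver 1, Amber 2, Blue 1.
Every allocation lies between the lower and upper quota.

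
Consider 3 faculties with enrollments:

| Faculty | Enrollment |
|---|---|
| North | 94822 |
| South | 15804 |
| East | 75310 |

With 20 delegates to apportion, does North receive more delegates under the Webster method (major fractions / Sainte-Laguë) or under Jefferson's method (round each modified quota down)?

Jefferson

Webster: North 10, South 2, East 8.
Jefferson: North 11, South 1, East 8.
North gets 10 under Webster and 11 under Jefferson.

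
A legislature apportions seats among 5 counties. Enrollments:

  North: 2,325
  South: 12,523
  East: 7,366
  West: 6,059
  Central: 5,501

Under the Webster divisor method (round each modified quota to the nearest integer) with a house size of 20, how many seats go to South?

Standard divisor 33774/20 ≈ 1688.7; standard quotas: North 1.377, South 7.416, East 4.362, West 3.588, Central 3.258.
Rounding to the nearest integer gives 1, 7, 4, 4, 3 = 19 seats, so the divisor must be adjusted.
With modified divisor 1650: modified quotas North 1.409, South 7.590, East 4.464, West 3.672, Central 3.334.
Rounding to the nearest integer: North 1, South 8, East 4, West 4, Central 3 (total 20).
South receives 8.

8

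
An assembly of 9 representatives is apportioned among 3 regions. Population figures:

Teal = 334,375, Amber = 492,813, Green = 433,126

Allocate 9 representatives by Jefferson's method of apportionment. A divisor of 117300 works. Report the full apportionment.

Teal 2, Amber 4, Green 3

With modified divisor 117300: modified quotas Teal 2.851, Amber 4.201, Green 3.692.
Rounding down: Teal 2, Amber 4, Green 3 (total 9).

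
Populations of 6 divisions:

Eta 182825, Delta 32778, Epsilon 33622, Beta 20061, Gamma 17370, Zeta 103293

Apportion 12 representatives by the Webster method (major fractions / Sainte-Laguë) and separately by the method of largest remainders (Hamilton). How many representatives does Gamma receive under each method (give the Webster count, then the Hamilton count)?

Webster: Eta 5, Delta 1, Epsilon 1, Beta 1, Gamma 1, Zeta 3.
Hamilton: Eta 6, Delta 1, Epsilon 1, Beta 1, Gamma 0, Zeta 3.
Gamma gets 1 under Webster and 0 under Hamilton.

1 and 0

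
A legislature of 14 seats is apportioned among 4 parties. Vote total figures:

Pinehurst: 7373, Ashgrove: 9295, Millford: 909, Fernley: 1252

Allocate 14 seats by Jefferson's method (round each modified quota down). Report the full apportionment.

Standard divisor 18829/14 ≈ 1344.929; standard quotas: Pinehurst 5.482, Ashgrove 6.911, Millford 0.676, Fernley 0.931.
Rounding down gives 5, 6, 0, 0 = 11 seats, so the divisor must be adjusted.
With modified divisor 1200: modified quotas Pinehurst 6.144, Ashgrove 7.746, Millford 0.757, Fernley 1.043.
Rounding down: Pinehurst 6, Ashgrove 7, Millford 0, Fernley 1 (total 14).

Pinehurst 6, Ashgrove 7, Millford 0, Fernley 1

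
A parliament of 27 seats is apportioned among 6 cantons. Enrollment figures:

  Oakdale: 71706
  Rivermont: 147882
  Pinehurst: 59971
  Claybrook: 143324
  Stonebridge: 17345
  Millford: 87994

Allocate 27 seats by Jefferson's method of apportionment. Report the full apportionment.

Standard divisor 528222/27 ≈ 19563.778; standard quotas: Oakdale 3.665, Rivermont 7.559, Pinehurst 3.065, Claybrook 7.326, Stonebridge 0.887, Millford 4.498.
Rounding down gives 3, 7, 3, 7, 0, 4 = 24 seats, so the divisor must be adjusted.
With modified divisor 17800: modified quotas Oakdale 4.028, Rivermont 8.308, Pinehurst 3.369, Claybrook 8.052, Stonebridge 0.974, Millford 4.943.
Rounding down: Oakdale 4, Rivermont 8, Pinehurst 3, Claybrook 8, Stonebridge 0, Millford 4 (total 27).

Oakdale: 4, Rivermont: 8, Pinehurst: 3, Claybrook: 8, Stonebridge: 0, Millford: 4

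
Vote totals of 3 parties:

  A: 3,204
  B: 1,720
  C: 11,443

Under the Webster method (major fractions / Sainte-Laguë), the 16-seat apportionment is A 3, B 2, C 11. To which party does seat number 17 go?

Priority for the next seat is population ÷ (current seats + 0.5).
Priorities: A 915.429, B 688.000, C 995.043.
Highest priority: C.

C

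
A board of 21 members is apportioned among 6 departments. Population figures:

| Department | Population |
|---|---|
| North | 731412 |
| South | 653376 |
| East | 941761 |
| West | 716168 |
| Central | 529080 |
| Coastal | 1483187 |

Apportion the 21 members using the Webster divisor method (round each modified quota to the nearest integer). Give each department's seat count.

Standard divisor 5054984/21 ≈ 240713.524; standard quotas: North 3.039, South 2.714, East 3.912, West 2.975, Central 2.198, Coastal 6.162.
Rounding to the nearest integer gives North 3, South 3, East 4, West 3, Central 2, Coastal 6 — total 21, matching the house size, so no adjustment is needed.

North 3, South 3, East 4, West 3, Central 2, Coastal 6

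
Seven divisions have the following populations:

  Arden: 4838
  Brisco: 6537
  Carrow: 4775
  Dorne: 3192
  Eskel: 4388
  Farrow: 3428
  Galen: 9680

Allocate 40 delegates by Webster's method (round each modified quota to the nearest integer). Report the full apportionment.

Standard divisor 36838/40 ≈ 920.95; standard quotas: Arden 5.253, Brisco 7.098, Carrow 5.185, Dorne 3.466, Eskel 4.765, Farrow 3.722, Galen 10.511.
Rounding to the nearest integer gives Arden 5, Brisco 7, Carrow 5, Dorne 3, Eskel 5, Farrow 4, Galen 11 — total 40, matching the house size, so no adjustment is needed.

Arden 5; Brisco 7; Carrow 5; Dorne 3; Eskel 5; Farrow 4; Galen 11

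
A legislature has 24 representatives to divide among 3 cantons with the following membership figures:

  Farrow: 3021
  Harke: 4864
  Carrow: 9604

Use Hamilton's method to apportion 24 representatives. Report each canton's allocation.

Farrow=4, Harke=7, Carrow=13

The standard divisor is 17489/24 ≈ 728.708.
Standard quotas: Farrow 4.1457, Harke 6.6748, Carrow 13.1795.
Lower quotas: Farrow 4, Harke 6, Carrow 13 (sum 23, leaving 1 seat).
Remainders in descending order: Harke 0.6748, Carrow 0.1795, Farrow 0.1457.
The surplus seat goes to Harke.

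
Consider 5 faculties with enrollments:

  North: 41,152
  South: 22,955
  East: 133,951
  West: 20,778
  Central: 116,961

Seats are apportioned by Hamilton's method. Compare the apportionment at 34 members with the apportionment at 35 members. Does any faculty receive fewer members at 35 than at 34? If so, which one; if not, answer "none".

At 34 seats: North 4, South 2, East 14, West 2, Central 12.
At 35 seats: North 4, South 3, East 14, West 2, Central 12.
No faculty's allocation decreased.

none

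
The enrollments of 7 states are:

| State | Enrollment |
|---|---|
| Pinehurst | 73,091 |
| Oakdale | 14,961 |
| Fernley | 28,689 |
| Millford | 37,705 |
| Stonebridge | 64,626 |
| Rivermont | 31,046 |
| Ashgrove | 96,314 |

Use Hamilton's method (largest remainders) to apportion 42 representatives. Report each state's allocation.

Pinehurst=9; Oakdale=2; Fernley=3; Millford=4; Stonebridge=8; Rivermont=4; Ashgrove=12

The standard divisor is 346432/42 ≈ 8248.381.
Standard quotas: Pinehurst 8.8613, Oakdale 1.8138, Fernley 3.4781, Millford 4.5712, Stonebridge 7.8350, Rivermont 3.7639, Ashgrove 11.6767.
Lower quotas: Pinehurst 8, Oakdale 1, Fernley 3, Millford 4, Stonebridge 7, Rivermont 3, Ashgrove 11 (sum 37, leaving 5 seats).
Remainders in descending order: Pinehurst 0.8613, Stonebridge 0.8350, Oakdale 0.8138, Rivermont 0.7639, Ashgrove 0.6767, Millford 0.5712, Fernley 0.4781.
The surplus seats go to Pinehurst, Stonebridge, Oakdale, Rivermont, Ashgrove.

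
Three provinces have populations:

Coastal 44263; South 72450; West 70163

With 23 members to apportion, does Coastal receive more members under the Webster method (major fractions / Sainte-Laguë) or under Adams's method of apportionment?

Webster: Coastal 5, South 9, West 9.
Adams: Coastal 6, South 9, West 8.
Coastal gets 5 under Webster and 6 under Adams.

Adams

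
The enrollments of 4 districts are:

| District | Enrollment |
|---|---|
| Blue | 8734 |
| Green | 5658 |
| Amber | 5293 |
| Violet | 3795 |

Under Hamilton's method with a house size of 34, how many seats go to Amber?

8

Standard divisor: 23480 ÷ 34 ≈ 690.588.
Standard quotas: Blue 12.6472, Green 8.1930, Amber 7.6645, Violet 5.4953.
Lower quotas: Blue 12, Green 8, Amber 7, Violet 5 (sum 32, leaving 2 seats).
Remainders in descending order: Amber 0.6645, Blue 0.6472, Violet 0.4953, Green 0.1930.
Largest remainders: Amber, Blue receive the extra seats.
Amber receives 8.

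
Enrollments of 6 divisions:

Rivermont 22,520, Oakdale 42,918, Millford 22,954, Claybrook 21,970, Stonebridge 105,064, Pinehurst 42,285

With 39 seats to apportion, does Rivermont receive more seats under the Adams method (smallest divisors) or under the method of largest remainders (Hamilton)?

Adams: Rivermont 4, Oakdale 6, Millford 4, Claybrook 4, Stonebridge 15, Pinehurst 6.
Hamilton: Rivermont 3, Oakdale 7, Millford 4, Claybrook 3, Stonebridge 16, Pinehurst 6.
Rivermont gets 4 under Adams and 3 under Hamilton.

Adams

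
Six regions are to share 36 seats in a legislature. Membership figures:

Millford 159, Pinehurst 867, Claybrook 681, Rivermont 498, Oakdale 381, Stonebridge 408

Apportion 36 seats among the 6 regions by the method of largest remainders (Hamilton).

Total 2994; standard divisor 2994/36 ≈ 83.167.
Standard quotas: Millford 1.912, Pinehurst 10.425, Claybrook 8.188, Rivermont 5.988, Oakdale 4.581, Stonebridge 4.906.
Lower quotas: Millford 1, Pinehurst 10, Claybrook 8, Rivermont 5, Oakdale 4, Stonebridge 4 (sum 32, leaving 4 seats).
Remainders in descending order: Rivermont 0.988, Millford 0.912, Stonebridge 0.906, Oakdale 0.581, Pinehurst 0.425, Claybrook 0.188.
The surplus seats go to Rivermont, Millford, Stonebridge, Oakdale.

Millford 2; Pinehurst 10; Claybrook 8; Rivermont 6; Oakdale 5; Stonebridge 5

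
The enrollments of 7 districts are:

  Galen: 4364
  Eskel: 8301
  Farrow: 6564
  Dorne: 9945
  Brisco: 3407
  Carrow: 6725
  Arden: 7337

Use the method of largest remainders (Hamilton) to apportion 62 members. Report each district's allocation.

Total 46643; standard divisor 46643/62 ≈ 752.306.
Standard quotas: Galen 5.8008, Eskel 11.0341, Farrow 8.7252, Dorne 13.2193, Brisco 4.5287, Carrow 8.9392, Arden 9.7527.
Lower quotas: Galen 5, Eskel 11, Farrow 8, Dorne 13, Brisco 4, Carrow 8, Arden 9 (sum 58, leaving 4 seats).
Remainders in descending order: Carrow 0.9392, Galen 0.8008, Arden 0.7527, Farrow 0.7252, Brisco 0.5287, Dorne 0.2193, Eskel 0.0341.
Largest remainders: Carrow, Galen, Arden, Farrow receive the extra seats.

Galen=6, Eskel=11, Farrow=9, Dorne=13, Brisco=4, Carrow=9, Arden=10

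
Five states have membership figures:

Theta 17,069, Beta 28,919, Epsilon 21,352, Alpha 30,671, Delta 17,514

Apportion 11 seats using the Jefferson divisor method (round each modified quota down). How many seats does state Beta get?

3

Standard divisor 115525/11 ≈ 10502.273; standard quotas: Theta 1.625, Beta 2.754, Epsilon 2.033, Alpha 2.920, Delta 1.668.
Rounding down gives 1, 2, 2, 2, 1 = 8 seats, so the divisor must be adjusted.
With modified divisor 8650: modified quotas Theta 1.973, Beta 3.343, Epsilon 2.468, Alpha 3.546, Delta 2.025.
Rounding down: Theta 1, Beta 3, Epsilon 2, Alpha 3, Delta 2 (total 11).
Beta receives 3.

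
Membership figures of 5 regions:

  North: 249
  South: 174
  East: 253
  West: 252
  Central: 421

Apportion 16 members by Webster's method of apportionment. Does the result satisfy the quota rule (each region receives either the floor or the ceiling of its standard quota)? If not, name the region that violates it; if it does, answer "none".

none

Standard quotas: North 2.953, South 2.064, East 3.001, West 2.989, Central 4.993.
Webster allocation: North 3, South 2, East 3, West 3, Central 5.
Every allocation lies between the lower and upper quota.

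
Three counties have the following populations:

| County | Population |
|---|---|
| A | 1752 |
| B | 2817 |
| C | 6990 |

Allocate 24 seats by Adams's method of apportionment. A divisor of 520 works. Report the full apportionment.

With modified divisor 520: modified quotas A 3.369, B 5.417, C 13.442.
Rounding up: A 4, B 6, C 14 (total 24).

A 4, B 6, C 14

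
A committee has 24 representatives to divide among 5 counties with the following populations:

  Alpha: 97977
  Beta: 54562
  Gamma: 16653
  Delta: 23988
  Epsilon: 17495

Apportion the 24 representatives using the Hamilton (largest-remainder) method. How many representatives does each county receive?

Alpha: 11, Beta: 6, Gamma: 2, Delta: 3, Epsilon: 2

Total 210675; standard divisor 210675/24 ≈ 8778.125.
Standard quotas: Alpha 11.1615, Beta 6.2157, Gamma 1.8971, Delta 2.7327, Epsilon 1.9930.
Lower quotas: Alpha 11, Beta 6, Gamma 1, Delta 2, Epsilon 1 (sum 21, leaving 3 seats).
Remainders in descending order: Epsilon 0.9930, Gamma 0.8971, Delta 0.7327, Beta 0.2157, Alpha 0.1615.
The surplus seats go to Epsilon, Gamma, Delta.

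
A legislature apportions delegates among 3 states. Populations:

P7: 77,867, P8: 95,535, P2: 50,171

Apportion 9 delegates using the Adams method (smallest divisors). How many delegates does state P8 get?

Standard divisor 223573/9 ≈ 24841.444; standard quotas: P7 3.135, P8 3.846, P2 2.020.
Rounding up gives 4, 4, 3 = 11 seats, so the divisor must be adjusted.
With modified divisor 28900: modified quotas P7 2.694, P8 3.306, P2 1.736.
Rounding up: P7 3, P8 4, P2 2 (total 9).
P8 receives 4.

4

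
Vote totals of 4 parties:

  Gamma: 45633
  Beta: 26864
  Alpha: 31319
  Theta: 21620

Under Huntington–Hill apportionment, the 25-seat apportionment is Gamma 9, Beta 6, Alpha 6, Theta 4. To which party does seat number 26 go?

Priority for the next seat is population ÷ (√(s·(s+1))).
Priorities: Gamma 4810.141, Beta 4145.205, Alpha 4832.627, Theta 4834.379.
Highest priority: Theta.

Theta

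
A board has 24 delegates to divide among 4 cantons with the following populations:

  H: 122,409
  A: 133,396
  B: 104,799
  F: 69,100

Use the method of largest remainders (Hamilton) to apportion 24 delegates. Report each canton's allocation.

H: 7, A: 7, B: 6, F: 4

The standard divisor is 429704/24 ≈ 17904.333.
Standard quotas: H 6.8368, A 7.4505, B 5.8533, F 3.8594.
Lower quotas: H 6, A 7, B 5, F 3 (sum 21, leaving 3 seats).
Remainders in descending order: F 0.8594, B 0.8533, H 0.8368, A 0.4505.
The surplus seats go to F, B, H.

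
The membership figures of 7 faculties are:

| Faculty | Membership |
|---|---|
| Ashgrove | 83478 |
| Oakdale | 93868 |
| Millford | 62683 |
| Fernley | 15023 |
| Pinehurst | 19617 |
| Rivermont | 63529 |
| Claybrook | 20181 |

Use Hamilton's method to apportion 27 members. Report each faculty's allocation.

Ashgrove 6, Oakdale 7, Millford 5, Fernley 1, Pinehurst 1, Rivermont 5, Claybrook 2

The standard divisor is 358379/27 ≈ 13273.296.
Standard quotas: Ashgrove 6.2892, Oakdale 7.0719, Millford 4.7225, Fernley 1.1318, Pinehurst 1.4779, Rivermont 4.7862, Claybrook 1.5204.
Lower quotas: Ashgrove 6, Oakdale 7, Millford 4, Fernley 1, Pinehurst 1, Rivermont 4, Claybrook 1 (sum 24, leaving 3 seats).
Remainders in descending order: Rivermont 0.7862, Millford 0.7225, Claybrook 0.5204, Pinehurst 0.4779, Ashgrove 0.2892, Fernley 0.1318, Oakdale 0.0719.
Largest remainders: Rivermont, Millford, Claybrook receive the extra seats.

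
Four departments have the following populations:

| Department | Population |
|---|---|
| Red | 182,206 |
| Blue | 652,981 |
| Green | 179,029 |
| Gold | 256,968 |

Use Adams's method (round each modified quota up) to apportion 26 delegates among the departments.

Red: 4; Blue: 13; Green: 4; Gold: 5

Standard divisor 1271184/26 ≈ 48891.692; standard quotas: Red 3.727, Blue 13.356, Green 3.662, Gold 5.256.
Rounding up gives 4, 14, 4, 6 = 28 seats, so the divisor must be adjusted.
With modified divisor 52900: modified quotas Red 3.444, Blue 12.344, Green 3.384, Gold 4.858.
Rounding up: Red 4, Blue 13, Green 4, Gold 5 (total 26).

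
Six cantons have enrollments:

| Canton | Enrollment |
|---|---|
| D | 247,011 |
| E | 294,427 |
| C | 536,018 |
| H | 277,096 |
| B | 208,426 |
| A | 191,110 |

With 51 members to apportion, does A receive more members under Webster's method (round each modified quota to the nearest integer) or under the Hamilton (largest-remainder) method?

Webster: D 7, E 9, C 15, H 8, B 6, A 6.
Hamilton: D 7, E 9, C 16, H 8, B 6, A 5.
A gets 6 under Webster and 5 under Hamilton.

Webster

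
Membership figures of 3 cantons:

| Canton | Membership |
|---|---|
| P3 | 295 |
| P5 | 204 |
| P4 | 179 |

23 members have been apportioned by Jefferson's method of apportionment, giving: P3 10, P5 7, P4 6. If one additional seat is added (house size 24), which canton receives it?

Priority for the next seat is population ÷ (current seats + 1).
Priorities: P3 26.818, P5 25.500, P4 25.571.
Highest priority: P3.

P3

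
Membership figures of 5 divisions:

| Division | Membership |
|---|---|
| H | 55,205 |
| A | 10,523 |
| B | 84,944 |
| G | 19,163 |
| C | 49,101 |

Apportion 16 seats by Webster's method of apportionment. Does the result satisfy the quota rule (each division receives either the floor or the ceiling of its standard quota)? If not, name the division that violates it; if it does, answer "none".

Standard quotas: H 4.034, A 0.769, B 6.208, G 1.400, C 3.588.
Webster allocation: H 4, A 1, B 6, G 1, C 4.
Every allocation lies between the lower and upper quota.

none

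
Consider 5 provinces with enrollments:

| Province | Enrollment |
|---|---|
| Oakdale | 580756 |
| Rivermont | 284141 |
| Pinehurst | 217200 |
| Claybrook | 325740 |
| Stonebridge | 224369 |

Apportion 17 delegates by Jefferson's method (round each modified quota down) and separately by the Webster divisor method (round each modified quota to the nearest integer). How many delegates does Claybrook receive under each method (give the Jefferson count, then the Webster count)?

3 and 4

Jefferson: Oakdale 7, Rivermont 3, Pinehurst 2, Claybrook 3, Stonebridge 2.
Webster: Oakdale 6, Rivermont 3, Pinehurst 2, Claybrook 4, Stonebridge 2.
Claybrook gets 3 under Jefferson and 4 under Webster.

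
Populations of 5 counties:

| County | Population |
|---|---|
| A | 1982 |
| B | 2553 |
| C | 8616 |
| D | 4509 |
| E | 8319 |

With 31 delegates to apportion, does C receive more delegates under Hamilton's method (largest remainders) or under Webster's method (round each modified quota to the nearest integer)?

Webster

Hamilton: A 2, B 3, C 10, D 6, E 10.
Webster: A 2, B 3, C 11, D 5, E 10.
C gets 10 under Hamilton and 11 under Webster.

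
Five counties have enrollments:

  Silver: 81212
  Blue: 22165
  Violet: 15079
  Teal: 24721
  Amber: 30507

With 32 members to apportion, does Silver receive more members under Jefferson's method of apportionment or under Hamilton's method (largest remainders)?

Jefferson

Jefferson: Silver 16, Blue 4, Violet 2, Teal 4, Amber 6.
Hamilton: Silver 15, Blue 4, Violet 3, Teal 4, Amber 6.
Silver gets 16 under Jefferson and 15 under Hamilton.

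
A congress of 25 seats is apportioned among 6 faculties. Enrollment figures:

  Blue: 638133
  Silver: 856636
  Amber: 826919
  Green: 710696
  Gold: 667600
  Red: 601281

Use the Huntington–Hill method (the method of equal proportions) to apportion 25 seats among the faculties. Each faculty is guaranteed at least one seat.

Blue 4, Silver 5, Amber 5, Green 4, Gold 4, Red 3

With divisor 178894: modified quotas Blue 3.567, Silver 4.789, Amber 4.622, Green 3.973, Gold 3.732, Red 3.361.
Geometric-mean thresholds: Blue √(3·4)=3.464, Silver √(4·5)=4.472, Amber √(4·5)=4.472, Green √(3·4)=3.464, Gold √(3·4)=3.464, Red √(3·4)=3.464.
Each quota rounded against its threshold gives Blue 4, Silver 5, Amber 5, Green 4, Gold 4, Red 3 (total 25).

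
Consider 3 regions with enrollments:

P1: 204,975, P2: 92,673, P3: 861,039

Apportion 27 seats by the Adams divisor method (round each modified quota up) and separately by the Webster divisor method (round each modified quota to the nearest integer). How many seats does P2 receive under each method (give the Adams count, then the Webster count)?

3 and 2

Adams: P1 5, P2 3, P3 19.
Webster: P1 5, P2 2, P3 20.
P2 gets 3 under Adams and 2 under Webster.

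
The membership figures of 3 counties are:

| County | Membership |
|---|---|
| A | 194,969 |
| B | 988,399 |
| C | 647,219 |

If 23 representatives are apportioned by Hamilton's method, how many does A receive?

The standard divisor is 1830587/23 ≈ 79590.739.
Standard quotas: A 2.4496, B 12.4185, C 8.1318.
Lower quotas: A 2, B 12, C 8 (sum 22, leaving 1 seat).
Remainders in descending order: A 0.4496, B 0.4185, C 0.1318.
Largest remainder: A receives the extra seat.
A receives 3.

3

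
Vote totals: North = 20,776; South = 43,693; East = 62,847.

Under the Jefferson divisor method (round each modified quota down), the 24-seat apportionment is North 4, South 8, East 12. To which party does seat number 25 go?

South

Priority for the next seat is population ÷ (current seats + 1).
Priorities: North 4155.200, South 4854.778, East 4834.385.
Highest priority: South.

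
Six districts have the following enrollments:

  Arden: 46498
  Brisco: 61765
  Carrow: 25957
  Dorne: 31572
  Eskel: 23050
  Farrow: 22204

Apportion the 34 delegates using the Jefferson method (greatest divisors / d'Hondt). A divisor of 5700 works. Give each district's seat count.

With modified divisor 5700: modified quotas Arden 8.158, Brisco 10.836, Carrow 4.554, Dorne 5.539, Eskel 4.044, Farrow 3.895.
Rounding down: Arden 8, Brisco 10, Carrow 4, Dorne 5, Eskel 4, Farrow 3 (total 34).

Arden=8, Brisco=10, Carrow=4, Dorne=5, Eskel=4, Farrow=3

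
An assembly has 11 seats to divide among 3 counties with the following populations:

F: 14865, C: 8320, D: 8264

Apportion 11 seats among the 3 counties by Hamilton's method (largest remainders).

F 5, C 3, D 3

The standard divisor is 31449/11 = 2859.
Standard quotas: F 5.1994, C 2.9101, D 2.8905.
Lower quotas: F 5, C 2, D 2 (sum 9, leaving 2 seats).
Remainders in descending order: C 0.9101, D 0.8905, F 0.1994.
The surplus seats go to C, D.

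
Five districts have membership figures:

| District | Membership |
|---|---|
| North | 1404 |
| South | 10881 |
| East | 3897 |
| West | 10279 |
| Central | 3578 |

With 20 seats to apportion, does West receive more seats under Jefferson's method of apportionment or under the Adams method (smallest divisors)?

Jefferson: North 1, South 8, East 2, West 7, Central 2.
Adams: North 1, South 7, East 3, West 6, Central 3.
West gets 7 under Jefferson and 6 under Adams.

Jefferson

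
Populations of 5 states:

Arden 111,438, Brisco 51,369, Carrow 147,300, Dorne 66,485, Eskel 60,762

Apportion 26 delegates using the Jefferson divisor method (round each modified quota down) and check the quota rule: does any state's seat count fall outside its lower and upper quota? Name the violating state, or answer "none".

none

Standard quotas: Arden 6.625, Brisco 3.054, Carrow 8.757, Dorne 3.952, Eskel 3.612.
Jefferson allocation: Arden 7, Brisco 3, Carrow 9, Dorne 4, Eskel 3.
Every allocation lies between the lower and upper quota.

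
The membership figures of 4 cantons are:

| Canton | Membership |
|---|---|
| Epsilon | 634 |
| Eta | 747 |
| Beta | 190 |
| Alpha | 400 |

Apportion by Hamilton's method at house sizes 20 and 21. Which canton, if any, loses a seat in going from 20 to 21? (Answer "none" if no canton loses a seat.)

none

At 20 seats: Epsilon 6, Eta 8, Beta 2, Alpha 4.
At 21 seats: Epsilon 7, Eta 8, Beta 2, Alpha 4.
No canton's allocation decreased.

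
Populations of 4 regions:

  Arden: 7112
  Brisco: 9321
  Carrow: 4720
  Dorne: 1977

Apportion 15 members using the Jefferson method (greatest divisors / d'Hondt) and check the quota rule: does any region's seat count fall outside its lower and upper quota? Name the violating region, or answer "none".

Standard quotas: Arden 4.612, Brisco 6.045, Carrow 3.061, Dorne 1.282.
Jefferson allocation: Arden 5, Brisco 6, Carrow 3, Dorne 1.
Every allocation lies between the lower and upper quota.

none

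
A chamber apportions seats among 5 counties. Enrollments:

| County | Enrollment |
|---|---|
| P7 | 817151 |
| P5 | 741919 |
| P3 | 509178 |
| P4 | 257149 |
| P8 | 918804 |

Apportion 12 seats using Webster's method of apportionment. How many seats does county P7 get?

Standard divisor 3244201/12 ≈ 270350.083; standard quotas: P7 3.023, P5 2.744, P3 1.883, P4 0.951, P8 3.399.
Rounding to the nearest integer gives P7 3, P5 3, P3 2, P4 1, P8 3 — total 12, matching the house size, so no adjustment is needed.
P7 receives 3.

3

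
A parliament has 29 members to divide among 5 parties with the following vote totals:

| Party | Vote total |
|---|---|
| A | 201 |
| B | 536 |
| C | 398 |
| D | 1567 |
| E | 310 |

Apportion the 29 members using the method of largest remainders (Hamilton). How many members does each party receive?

A 2, B 5, C 4, D 15, E 3

The standard divisor is 3012/29 ≈ 103.862.
Standard quotas: A 1.935, B 5.161, C 3.832, D 15.087, E 2.985.
Lower quotas: A 1, B 5, C 3, D 15, E 2 (sum 26, leaving 3 seats).
Remainders in descending order: E 0.985, A 0.935, C 0.832, B 0.161, D 0.087.
The surplus seats go to E, A, C.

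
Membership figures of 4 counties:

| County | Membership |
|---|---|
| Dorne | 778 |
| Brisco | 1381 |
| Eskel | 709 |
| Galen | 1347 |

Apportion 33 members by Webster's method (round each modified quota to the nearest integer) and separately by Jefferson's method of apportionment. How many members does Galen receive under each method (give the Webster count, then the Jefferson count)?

10 and 11

Webster: Dorne 6, Brisco 11, Eskel 6, Galen 10.
Jefferson: Dorne 6, Brisco 11, Eskel 5, Galen 11.
Galen gets 10 under Webster and 11 under Jefferson.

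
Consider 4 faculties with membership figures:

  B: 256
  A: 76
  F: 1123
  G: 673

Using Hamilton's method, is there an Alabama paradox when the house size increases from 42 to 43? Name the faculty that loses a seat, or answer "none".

A

At 42 seats: B 5, A 2, F 22, G 13.
At 43 seats: B 5, A 1, F 23, G 14.
A drops from 2 to 1.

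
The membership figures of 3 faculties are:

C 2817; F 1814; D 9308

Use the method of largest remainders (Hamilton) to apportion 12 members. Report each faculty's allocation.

C 2; F 2; D 8

Standard divisor: 13939 ÷ 12 ≈ 1161.583.
Standard quotas: C 2.4251, F 1.5617, D 8.0132.
Lower quotas: C 2, F 1, D 8 (sum 11, leaving 1 seat).
Remainders in descending order: F 0.5617, C 0.4251, D 0.0132.
The surplus seat goes to F.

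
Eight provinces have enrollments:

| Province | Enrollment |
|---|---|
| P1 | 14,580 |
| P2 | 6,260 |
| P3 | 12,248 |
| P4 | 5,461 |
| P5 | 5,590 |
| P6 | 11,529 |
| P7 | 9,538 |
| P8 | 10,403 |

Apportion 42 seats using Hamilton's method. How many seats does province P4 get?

Standard divisor: 75609 ÷ 42 ≈ 1800.214.
Standard quotas: P1 8.0990, P2 3.4774, P3 6.8036, P4 3.0335, P5 3.1052, P6 6.4042, P7 5.2983, P8 5.7788.
Lower quotas: P1 8, P2 3, P3 6, P4 3, P5 3, P6 6, P7 5, P8 5 (sum 39, leaving 3 seats).
Remainders in descending order: P3 0.8036, P8 0.7788, P2 0.4774, P6 0.4042, P7 0.2983, P5 0.1052, P1 0.0990, P4 0.0335.
The surplus seats go to P3, P8, P2.
P4 receives 3.

3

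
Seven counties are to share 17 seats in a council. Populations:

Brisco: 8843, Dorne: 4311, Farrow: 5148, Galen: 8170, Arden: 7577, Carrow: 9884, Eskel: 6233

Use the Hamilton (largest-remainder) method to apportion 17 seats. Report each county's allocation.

Standard divisor: 50166 ÷ 17 ≈ 2950.941.
Standard quotas: Brisco 2.9967, Dorne 1.4609, Farrow 1.7445, Galen 2.7686, Arden 2.5677, Carrow 3.3494, Eskel 2.1122.
Lower quotas: Brisco 2, Dorne 1, Farrow 1, Galen 2, Arden 2, Carrow 3, Eskel 2 (sum 13, leaving 4 seats).
Remainders in descending order: Brisco 0.9967, Galen 0.7686, Farrow 0.7445, Arden 0.5677, Dorne 0.4609, Carrow 0.3494, Eskel 0.1122.
Largest remainders: Brisco, Galen, Farrow, Arden receive the extra seats.

Brisco=3, Dorne=1, Farrow=2, Galen=3, Arden=3, Carrow=3, Eskel=2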